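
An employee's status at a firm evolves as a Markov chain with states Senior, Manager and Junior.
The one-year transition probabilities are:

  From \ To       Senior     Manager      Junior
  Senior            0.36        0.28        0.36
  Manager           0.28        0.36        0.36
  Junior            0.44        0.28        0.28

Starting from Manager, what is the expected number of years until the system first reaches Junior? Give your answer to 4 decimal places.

2.7778

Let t(s) be the expected number of years to first reach Junior from state s, with t(Junior) = 0. Conditioning on the first year:
t(Senior) = 1 + 0.36·t(Senior) + 0.28·t(Manager)
t(Manager) = 1 + 0.28·t(Senior) + 0.36·t(Manager)
Solving: t(Senior) = 2.7778, t(Manager) = 2.7778.
Expected years from Manager to Junior: 2.7778.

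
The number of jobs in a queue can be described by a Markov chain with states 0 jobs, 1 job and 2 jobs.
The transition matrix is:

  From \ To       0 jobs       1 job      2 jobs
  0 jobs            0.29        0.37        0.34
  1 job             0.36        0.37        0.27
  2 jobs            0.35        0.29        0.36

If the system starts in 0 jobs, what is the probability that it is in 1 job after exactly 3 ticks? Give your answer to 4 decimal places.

0.3443

Propagate the distribution vector 3 ticks from 0 jobs.
After 0 ticks: (1.0000, 0.0000, 0.0000)
After 1 tick: (0.2900, 0.3700, 0.3400)
After 2 ticks: (0.3363, 0.3428, 0.3209)
After 3 ticks: (0.3333, 0.3443, 0.3224)
P(in 1 job after 3 ticks) = 0.3443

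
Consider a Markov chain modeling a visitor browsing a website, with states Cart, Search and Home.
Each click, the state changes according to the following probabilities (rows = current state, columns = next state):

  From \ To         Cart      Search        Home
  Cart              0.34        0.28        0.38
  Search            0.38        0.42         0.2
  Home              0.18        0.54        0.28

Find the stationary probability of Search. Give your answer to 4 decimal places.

0.4098

Let the stationary distribution be π with π = πP and π_1 + π_2 + π_3 = 1.
π_1 = 0.34·π_1 + 0.38·π_2 + 0.18·π_3
π_2 = 0.28·π_1 + 0.42·π_2 + 0.54·π_3
Solving with the normalization constraint gives π = (0.3118, 0.4098, 0.2784).
So the stationary probability of Search is 0.4098.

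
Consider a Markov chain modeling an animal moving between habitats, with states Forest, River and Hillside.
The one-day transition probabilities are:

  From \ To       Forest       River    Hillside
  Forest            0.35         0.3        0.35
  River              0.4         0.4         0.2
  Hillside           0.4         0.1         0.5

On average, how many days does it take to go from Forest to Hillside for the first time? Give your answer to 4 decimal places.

3.3333

Let t(s) be the expected number of days to first reach Hillside from state s, with t(Hillside) = 0. Conditioning on the first day:
t(Forest) = 1 + 0.35·t(Forest) + 0.3·t(River)
t(River) = 1 + 0.4·t(Forest) + 0.4·t(River)
Solving: t(Forest) = 3.3333, t(River) = 3.8889.
Expected days from Forest to Hillside: 3.3333.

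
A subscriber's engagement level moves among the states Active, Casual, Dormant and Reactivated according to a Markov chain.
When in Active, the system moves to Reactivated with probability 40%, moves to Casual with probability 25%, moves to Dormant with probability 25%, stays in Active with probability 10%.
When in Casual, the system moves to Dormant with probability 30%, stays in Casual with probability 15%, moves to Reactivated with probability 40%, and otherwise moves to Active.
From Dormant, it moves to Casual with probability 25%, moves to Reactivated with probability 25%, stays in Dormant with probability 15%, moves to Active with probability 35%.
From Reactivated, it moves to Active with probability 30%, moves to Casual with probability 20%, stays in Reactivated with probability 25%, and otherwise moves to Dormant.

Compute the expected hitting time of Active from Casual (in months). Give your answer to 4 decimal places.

Let t(s) be the expected number of months to first reach Active from state s, with t(Active) = 0. Conditioning on the first month:
t(Casual) = 1 + 0.15·t(Casual) + 0.3·t(Dormant) + 0.4·t(Reactivated)
t(Dormant) = 1 + 0.25·t(Casual) + 0.15·t(Dormant) + 0.25·t(Reactivated)
t(Reactivated) = 1 + 0.2·t(Casual) + 0.25·t(Dormant) + 0.25·t(Reactivated)
Solving: t(Casual) = 4.0524, t(Dormant) = 3.4129, t(Reactivated) = 3.5516.
Expected months from Casual to Active: 4.0524.

4.0524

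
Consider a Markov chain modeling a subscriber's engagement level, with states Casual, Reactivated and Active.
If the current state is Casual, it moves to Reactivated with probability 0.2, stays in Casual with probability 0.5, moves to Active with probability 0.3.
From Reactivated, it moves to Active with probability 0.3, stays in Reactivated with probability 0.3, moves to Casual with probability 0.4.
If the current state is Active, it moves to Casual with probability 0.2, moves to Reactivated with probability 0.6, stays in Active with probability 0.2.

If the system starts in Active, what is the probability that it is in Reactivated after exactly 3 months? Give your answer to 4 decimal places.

0.3460

Propagate the distribution vector 3 months from Active.
After 0 months: (0.0000, 0.0000, 1.0000)
After 1 month: (0.2000, 0.6000, 0.2000)
After 2 months: (0.3800, 0.3400, 0.2800)
After 3 months: (0.3820, 0.3460, 0.2720)
P(in Reactivated after 3 months) = 0.3460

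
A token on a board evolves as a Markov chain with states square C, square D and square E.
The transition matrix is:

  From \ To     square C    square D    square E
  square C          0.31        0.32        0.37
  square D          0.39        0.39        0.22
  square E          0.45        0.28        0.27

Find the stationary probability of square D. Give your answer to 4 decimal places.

Let the stationary distribution be π with π = πP and π_1 + π_2 + π_3 = 1.
π_1 = 0.31·π_1 + 0.39·π_2 + 0.45·π_3
π_2 = 0.32·π_1 + 0.39·π_2 + 0.28·π_3
Solving with the normalization constraint gives π = (0.3773, 0.3316, 0.2912).
So the stationary probability of square D is 0.3316.

0.3316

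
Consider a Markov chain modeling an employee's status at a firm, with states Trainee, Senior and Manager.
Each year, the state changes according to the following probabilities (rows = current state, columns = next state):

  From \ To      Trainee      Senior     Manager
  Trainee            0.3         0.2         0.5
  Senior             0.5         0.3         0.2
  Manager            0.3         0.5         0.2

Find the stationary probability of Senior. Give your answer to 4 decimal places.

Let the stationary distribution be π with π = πP and π_1 + π_2 + π_3 = 1.
π_1 = 0.3·π_1 + 0.5·π_2 + 0.3·π_3
π_2 = 0.2·π_1 + 0.3·π_2 + 0.5·π_3
Solving with the normalization constraint gives π = (0.3651, 0.3254, 0.3095).
So the stationary probability of Senior is 0.3254.

0.3254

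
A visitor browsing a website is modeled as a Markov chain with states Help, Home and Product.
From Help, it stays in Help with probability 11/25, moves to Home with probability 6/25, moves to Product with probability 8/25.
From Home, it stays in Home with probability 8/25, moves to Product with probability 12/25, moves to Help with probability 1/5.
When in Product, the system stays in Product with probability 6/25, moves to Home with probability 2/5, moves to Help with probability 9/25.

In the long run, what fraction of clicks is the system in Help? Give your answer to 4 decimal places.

Let the stationary distribution be π with π = πP and π_1 + π_2 + π_3 = 1.
π_1 = 0.44·π_1 + 0.2·π_2 + 0.36·π_3
π_2 = 0.24·π_1 + 0.32·π_2 + 0.4·π_3
Solving with the normalization constraint gives π = (0.3355, 0.3207, 0.3438).
So the stationary probability of Help is 0.3355.

0.3355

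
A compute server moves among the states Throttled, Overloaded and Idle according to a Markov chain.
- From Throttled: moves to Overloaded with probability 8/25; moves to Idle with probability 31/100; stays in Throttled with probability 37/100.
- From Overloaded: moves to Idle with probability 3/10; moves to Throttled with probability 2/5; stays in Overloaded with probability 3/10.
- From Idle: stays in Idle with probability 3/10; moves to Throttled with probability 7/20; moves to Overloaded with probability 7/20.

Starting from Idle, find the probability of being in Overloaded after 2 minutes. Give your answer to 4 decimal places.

Sum over the intermediate state after 1 minute:
P = P(Idle→Throttled)·P(Throttled→Overloaded) + P(Idle→Overloaded)·P(Overloaded→Overloaded) + P(Idle→Idle)·P(Idle→Overloaded)
  = 0.35×0.32 + 0.35×0.3 + 0.3×0.35
  = 0.1120 + 0.1050 + 0.1050 = 0.3220

0.3220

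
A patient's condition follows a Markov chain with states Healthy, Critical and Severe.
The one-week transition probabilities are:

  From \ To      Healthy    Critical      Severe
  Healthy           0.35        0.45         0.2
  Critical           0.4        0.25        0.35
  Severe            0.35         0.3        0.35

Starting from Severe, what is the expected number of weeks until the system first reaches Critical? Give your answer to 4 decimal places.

Let t(s) be the expected number of weeks to first reach Critical from state s, with t(Critical) = 0. Conditioning on the first week:
t(Healthy) = 1 + 0.35·t(Healthy) + 0.2·t(Severe)
t(Severe) = 1 + 0.35·t(Healthy) + 0.35·t(Severe)
Solving: t(Healthy) = 2.4113, t(Severe) = 2.8369.
Expected weeks from Severe to Critical: 2.8369.

2.8369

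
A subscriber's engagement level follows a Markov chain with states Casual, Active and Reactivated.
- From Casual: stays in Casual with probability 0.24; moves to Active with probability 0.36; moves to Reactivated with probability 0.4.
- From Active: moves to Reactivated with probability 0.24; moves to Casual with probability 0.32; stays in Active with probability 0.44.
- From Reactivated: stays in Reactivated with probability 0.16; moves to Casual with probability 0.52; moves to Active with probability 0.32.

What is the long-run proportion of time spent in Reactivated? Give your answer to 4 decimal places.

Let the stationary distribution be π with π = πP and π_1 + π_2 + π_3 = 1.
π_1 = 0.24·π_1 + 0.32·π_2 + 0.52·π_3
π_2 = 0.36·π_1 + 0.44·π_2 + 0.32·π_3
Solving with the normalization constraint gives π = (0.3470, 0.3794, 0.2736).
So the stationary probability of Reactivated is 0.2736.

0.2736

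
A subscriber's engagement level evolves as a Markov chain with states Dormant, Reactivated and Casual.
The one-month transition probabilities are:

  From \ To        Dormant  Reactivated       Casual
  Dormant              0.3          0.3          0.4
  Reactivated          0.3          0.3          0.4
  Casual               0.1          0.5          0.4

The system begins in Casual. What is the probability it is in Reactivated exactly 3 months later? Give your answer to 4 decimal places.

0.3800

Propagate the distribution vector 3 months from Casual.
After 0 months: (0.0000, 0.0000, 1.0000)
After 1 month: (0.1000, 0.5000, 0.4000)
After 2 months: (0.2200, 0.3800, 0.4000)
After 3 months: (0.2200, 0.3800, 0.4000)
P(in Reactivated after 3 months) = 0.3800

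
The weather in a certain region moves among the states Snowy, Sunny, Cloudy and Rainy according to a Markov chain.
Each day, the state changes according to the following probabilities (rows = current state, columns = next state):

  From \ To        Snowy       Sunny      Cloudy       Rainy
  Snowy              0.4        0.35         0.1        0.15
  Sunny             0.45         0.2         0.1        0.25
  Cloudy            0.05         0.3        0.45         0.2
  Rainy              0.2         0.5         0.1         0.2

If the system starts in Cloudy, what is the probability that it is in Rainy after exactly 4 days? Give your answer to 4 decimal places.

0.2020

Propagate the distribution vector 4 days from Cloudy.
After 0 days: (0.0000, 0.0000, 1.0000, 0.0000)
After 1 day: (0.0500, 0.3000, 0.4500, 0.2000)
After 2 days: (0.2175, 0.3125, 0.2575, 0.2125)
After 3 days: (0.2830, 0.3221, 0.1901, 0.2048)
After 4 days: (0.3086, 0.3229, 0.1665, 0.2020)
P(in Rainy after 4 days) = 0.2020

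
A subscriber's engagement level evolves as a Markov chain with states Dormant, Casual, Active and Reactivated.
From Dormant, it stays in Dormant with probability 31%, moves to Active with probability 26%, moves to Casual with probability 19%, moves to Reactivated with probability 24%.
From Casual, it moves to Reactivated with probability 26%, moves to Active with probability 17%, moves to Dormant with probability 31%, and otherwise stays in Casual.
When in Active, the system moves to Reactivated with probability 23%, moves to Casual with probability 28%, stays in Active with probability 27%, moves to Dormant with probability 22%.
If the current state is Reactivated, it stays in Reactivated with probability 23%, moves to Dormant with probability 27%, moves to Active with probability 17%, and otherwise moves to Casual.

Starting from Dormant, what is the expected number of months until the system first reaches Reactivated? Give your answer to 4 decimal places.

4.1299

Let t(s) be the expected number of months to first reach Reactivated from state s, with t(Reactivated) = 0. Conditioning on the first month:
t(Dormant) = 1 + 0.31·t(Dormant) + 0.19·t(Casual) + 0.26·t(Active)
t(Casual) = 1 + 0.31·t(Dormant) + 0.26·t(Casual) + 0.17·t(Active)
t(Active) = 1 + 0.22·t(Dormant) + 0.28·t(Casual) + 0.27·t(Active)
Solving: t(Dormant) = 4.1299, t(Casual) = 4.0379, t(Active) = 4.1633.
Expected months from Dormant to Reactivated: 4.1299.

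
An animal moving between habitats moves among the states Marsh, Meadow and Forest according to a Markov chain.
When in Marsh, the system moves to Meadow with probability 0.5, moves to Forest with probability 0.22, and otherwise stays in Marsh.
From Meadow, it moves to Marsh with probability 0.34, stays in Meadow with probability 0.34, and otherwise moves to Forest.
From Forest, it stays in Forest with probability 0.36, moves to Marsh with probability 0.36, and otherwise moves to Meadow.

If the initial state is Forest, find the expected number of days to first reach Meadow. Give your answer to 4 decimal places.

2.8302

Let t(s) be the expected number of days to first reach Meadow from state s, with t(Meadow) = 0. Conditioning on the first day:
t(Marsh) = 1 + 0.28·t(Marsh) + 0.22·t(Forest)
t(Forest) = 1 + 0.36·t(Marsh) + 0.36·t(Forest)
Solving: t(Marsh) = 2.2537, t(Forest) = 2.8302.
Expected days from Forest to Meadow: 2.8302.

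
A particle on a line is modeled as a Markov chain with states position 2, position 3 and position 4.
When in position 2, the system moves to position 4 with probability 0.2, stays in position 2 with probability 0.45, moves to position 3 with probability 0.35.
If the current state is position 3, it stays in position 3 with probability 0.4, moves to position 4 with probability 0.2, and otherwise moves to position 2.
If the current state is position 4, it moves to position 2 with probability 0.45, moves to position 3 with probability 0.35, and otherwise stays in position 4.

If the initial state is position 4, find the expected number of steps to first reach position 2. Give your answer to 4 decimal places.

Let t(s) be the expected number of steps to first reach position 2 from state s, with t(position 2) = 0. Conditioning on the first step:
t(position 3) = 1 + 0.4·t(position 3) + 0.2·t(position 4)
t(position 4) = 1 + 0.35·t(position 3) + 0.2·t(position 4)
Solving: t(position 3) = 2.4390, t(position 4) = 2.3171.
Expected steps from position 4 to position 2: 2.3171.

2.3171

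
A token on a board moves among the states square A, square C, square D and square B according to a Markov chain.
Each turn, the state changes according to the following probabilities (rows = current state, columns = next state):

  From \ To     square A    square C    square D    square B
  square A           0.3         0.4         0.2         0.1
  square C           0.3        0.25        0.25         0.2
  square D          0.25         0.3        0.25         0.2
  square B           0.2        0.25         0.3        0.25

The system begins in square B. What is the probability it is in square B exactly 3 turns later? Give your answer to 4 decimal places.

Propagate the distribution vector 3 turns from square B.
After 0 turns: (0.0000, 0.0000, 0.0000, 1.0000)
After 1 turn: (0.2000, 0.2500, 0.3000, 0.2500)
After 2 turns: (0.2600, 0.2950, 0.2525, 0.1925)
After 3 turns: (0.2681, 0.3016, 0.2466, 0.1836)
P(in square B after 3 turns) = 0.1836

0.1836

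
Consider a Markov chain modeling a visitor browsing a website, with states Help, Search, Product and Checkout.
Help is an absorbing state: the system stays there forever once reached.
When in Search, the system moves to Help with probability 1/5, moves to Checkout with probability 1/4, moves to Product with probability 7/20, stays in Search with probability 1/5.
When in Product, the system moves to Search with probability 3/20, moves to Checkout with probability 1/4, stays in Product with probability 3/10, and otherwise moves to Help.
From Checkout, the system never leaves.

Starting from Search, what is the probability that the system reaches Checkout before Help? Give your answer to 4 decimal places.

Let h(s) be the probability of absorption at Checkout starting from transient state s. Then h(Checkout) = 1 and h(Help) = 0. By first-step analysis:
h(Search) = 0.2·0 + 0.2·h(Search) + 0.35·h(Product) + 0.25·1
h(Product) = 0.3·0 + 0.15·h(Search) + 0.3·h(Product) + 0.25·1
Solving: h(Search) = 0.5172, h(Product) = 0.4680.
Starting from Search, the probability is 0.5172.

0.5172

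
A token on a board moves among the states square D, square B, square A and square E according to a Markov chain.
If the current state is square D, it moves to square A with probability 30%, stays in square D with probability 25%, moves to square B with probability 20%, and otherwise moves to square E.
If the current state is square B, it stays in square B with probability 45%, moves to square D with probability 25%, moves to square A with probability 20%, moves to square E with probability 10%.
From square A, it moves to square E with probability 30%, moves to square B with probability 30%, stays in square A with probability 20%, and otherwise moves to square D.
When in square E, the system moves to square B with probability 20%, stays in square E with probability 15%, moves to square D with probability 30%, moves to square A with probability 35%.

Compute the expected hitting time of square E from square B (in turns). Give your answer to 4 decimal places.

Let t(s) be the expected number of turns to first reach square E from state s, with t(square E) = 0. Conditioning on the first turn:
t(square D) = 1 + 0.25·t(square D) + 0.2·t(square B) + 0.3·t(square A)
t(square B) = 1 + 0.25·t(square D) + 0.45·t(square B) + 0.2·t(square A)
t(square A) = 1 + 0.2·t(square D) + 0.3·t(square B) + 0.2·t(square A)
Solving: t(square D) = 4.6006, t(square B) = 5.5372, t(square A) = 4.4766.
Expected turns from square B to square E: 5.5372.

5.5372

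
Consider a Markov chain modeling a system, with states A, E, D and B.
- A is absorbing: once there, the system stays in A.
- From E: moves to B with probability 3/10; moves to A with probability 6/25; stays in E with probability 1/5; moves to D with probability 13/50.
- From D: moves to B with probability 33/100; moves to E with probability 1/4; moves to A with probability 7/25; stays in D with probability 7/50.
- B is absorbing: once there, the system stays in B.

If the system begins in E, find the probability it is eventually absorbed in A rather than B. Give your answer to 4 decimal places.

Let h(s) be the probability of absorption at A starting from transient state s. Then h(A) = 1 and h(B) = 0. By first-step analysis:
h(E) = 0.24·1 + 0.2·h(E) + 0.26·h(D) + 0.3·0
h(D) = 0.28·1 + 0.25·h(E) + 0.14·h(D) + 0.33·0
Solving: h(E) = 0.4482, h(D) = 0.4559.
Starting from E, the probability is 0.4482.

0.4482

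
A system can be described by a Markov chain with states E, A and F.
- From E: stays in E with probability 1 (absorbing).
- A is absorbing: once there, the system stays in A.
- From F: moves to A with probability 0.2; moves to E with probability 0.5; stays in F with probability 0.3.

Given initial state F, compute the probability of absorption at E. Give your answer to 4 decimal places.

0.7143

Let h(s) be the probability of absorption at E starting from transient state s. Then h(E) = 1 and h(A) = 0. By first-step analysis:
h(F) = 0.5·1 + 0.2·0 + 0.3·h(F)
Solving: h(F) = 0.7143.
Starting from F, the probability is 0.7143.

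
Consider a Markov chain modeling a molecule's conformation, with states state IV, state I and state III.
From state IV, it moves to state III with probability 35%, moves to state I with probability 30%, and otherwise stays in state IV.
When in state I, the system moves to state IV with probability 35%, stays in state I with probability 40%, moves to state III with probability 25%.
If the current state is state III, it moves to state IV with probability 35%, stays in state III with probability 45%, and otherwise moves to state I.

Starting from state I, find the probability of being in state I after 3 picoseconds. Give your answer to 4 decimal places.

Propagate the distribution vector 3 picoseconds from state I.
After 0 picoseconds: (0.0000, 1.0000, 0.0000)
After 1 picosecond: (0.3500, 0.4000, 0.2500)
After 2 picoseconds: (0.3500, 0.3150, 0.3350)
After 3 picoseconds: (0.3500, 0.2980, 0.3520)
P(in state I after 3 picoseconds) = 0.2980

0.2980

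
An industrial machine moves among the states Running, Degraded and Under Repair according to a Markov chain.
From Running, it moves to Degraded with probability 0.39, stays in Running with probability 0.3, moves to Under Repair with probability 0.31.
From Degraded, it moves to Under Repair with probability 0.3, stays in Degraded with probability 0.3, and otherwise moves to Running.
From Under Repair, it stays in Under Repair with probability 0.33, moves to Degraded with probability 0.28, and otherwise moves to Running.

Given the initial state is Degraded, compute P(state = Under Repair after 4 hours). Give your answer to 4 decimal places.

Propagate the distribution vector 4 hours from Degraded.
After 0 hours: (0.0000, 1.0000, 0.0000)
After 1 hour: (0.4000, 0.3000, 0.3000)
After 2 hours: (0.3570, 0.3300, 0.3130)
After 3 hours: (0.3612, 0.3259, 0.3130)
After 4 hours: (0.3608, 0.3262, 0.3130)
P(in Under Repair after 4 hours) = 0.3130

0.3130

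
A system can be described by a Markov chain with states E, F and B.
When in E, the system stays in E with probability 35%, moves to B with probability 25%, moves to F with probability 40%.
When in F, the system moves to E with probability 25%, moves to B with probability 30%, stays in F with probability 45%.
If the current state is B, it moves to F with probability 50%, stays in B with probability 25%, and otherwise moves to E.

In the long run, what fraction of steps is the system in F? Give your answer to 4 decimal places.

0.4497

Let the stationary distribution be π with π = πP and π_1 + π_2 + π_3 = 1.
π_1 = 0.35·π_1 + 0.25·π_2 + 0.25·π_3
π_2 = 0.4·π_1 + 0.45·π_2 + 0.5·π_3
Solving with the normalization constraint gives π = (0.2778, 0.4497, 0.2725).
So the stationary probability of F is 0.4497.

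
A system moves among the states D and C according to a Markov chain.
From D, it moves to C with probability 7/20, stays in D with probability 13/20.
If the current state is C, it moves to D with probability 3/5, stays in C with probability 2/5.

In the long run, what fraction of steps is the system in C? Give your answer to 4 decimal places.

0.3684

Let the stationary distribution be π with π = πP and π_1 + π_2 = 1.
π_1 = 0.65·π_1 + 0.6·π_2
Solving with the normalization constraint gives π = (0.6316, 0.3684).
So the stationary probability of C is 0.3684.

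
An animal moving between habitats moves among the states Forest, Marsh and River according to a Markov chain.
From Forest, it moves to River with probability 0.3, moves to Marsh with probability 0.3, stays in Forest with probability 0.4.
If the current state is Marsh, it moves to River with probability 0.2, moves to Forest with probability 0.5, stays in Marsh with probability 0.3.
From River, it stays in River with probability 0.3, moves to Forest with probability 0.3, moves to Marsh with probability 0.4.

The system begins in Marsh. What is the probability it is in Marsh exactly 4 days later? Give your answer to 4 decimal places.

Propagate the distribution vector 4 days from Marsh.
After 0 days: (0.0000, 1.0000, 0.0000)
After 1 day: (0.5000, 0.3000, 0.2000)
After 2 days: (0.4100, 0.3200, 0.2700)
After 3 days: (0.4050, 0.3270, 0.2680)
After 4 days: (0.4059, 0.3268, 0.2673)
P(in Marsh after 4 days) = 0.3268

0.3268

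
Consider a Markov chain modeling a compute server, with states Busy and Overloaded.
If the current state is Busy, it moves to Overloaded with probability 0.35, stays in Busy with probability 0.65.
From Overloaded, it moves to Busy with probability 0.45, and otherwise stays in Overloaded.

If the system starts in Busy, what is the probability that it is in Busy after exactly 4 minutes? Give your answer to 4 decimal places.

0.5632

Propagate the distribution vector 4 minutes from Busy.
After 0 minutes: (1.0000, 0.0000)
After 1 minute: (0.6500, 0.3500)
After 2 minutes: (0.5800, 0.4200)
After 3 minutes: (0.5660, 0.4340)
After 4 minutes: (0.5632, 0.4368)
P(in Busy after 4 minutes) = 0.5632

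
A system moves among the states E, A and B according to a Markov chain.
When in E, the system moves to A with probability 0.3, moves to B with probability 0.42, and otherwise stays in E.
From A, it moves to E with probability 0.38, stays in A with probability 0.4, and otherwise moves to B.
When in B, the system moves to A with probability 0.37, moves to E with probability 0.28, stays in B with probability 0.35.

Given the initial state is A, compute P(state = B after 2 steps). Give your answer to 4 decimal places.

0.3246

Sum over the intermediate state after 1 step:
P = P(A→E)·P(E→B) + P(A→A)·P(A→B) + P(A→B)·P(B→B)
  = 0.38×0.42 + 0.4×0.22 + 0.22×0.35
  = 0.1596 + 0.0880 + 0.0770 = 0.3246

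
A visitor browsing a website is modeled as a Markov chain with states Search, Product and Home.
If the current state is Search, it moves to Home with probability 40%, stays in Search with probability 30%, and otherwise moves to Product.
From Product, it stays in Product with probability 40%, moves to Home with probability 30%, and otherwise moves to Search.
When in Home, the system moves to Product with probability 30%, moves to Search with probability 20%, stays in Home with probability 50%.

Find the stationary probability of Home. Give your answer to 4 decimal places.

Let the stationary distribution be π with π = πP and π_1 + π_2 + π_3 = 1.
π_1 = 0.3·π_1 + 0.3·π_2 + 0.2·π_3
π_2 = 0.3·π_1 + 0.4·π_2 + 0.3·π_3
Solving with the normalization constraint gives π = (0.2593, 0.3333, 0.4074).
So the stationary probability of Home is 0.4074.

0.4074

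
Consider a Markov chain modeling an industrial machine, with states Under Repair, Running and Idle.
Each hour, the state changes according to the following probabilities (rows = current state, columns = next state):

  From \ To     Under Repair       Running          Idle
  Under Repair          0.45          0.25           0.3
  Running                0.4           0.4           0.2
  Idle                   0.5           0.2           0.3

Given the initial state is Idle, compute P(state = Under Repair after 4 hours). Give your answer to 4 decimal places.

Propagate the distribution vector 4 hours from Idle.
After 0 hours: (0.0000, 0.0000, 1.0000)
After 1 hour: (0.5000, 0.2000, 0.3000)
After 2 hours: (0.4550, 0.2650, 0.2800)
After 3 hours: (0.4508, 0.2758, 0.2735)
After 4 hours: (0.4499, 0.2777, 0.2724)
P(in Under Repair after 4 hours) = 0.4499

0.4499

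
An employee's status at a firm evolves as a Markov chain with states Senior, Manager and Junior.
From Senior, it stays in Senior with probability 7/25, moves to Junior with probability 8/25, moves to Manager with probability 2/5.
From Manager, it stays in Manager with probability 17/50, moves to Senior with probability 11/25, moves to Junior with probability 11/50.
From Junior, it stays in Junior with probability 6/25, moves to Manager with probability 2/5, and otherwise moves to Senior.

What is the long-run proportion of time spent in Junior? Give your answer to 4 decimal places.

Let the stationary distribution be π with π = πP and π_1 + π_2 + π_3 = 1.
π_1 = 0.28·π_1 + 0.44·π_2 + 0.36·π_3
π_2 = 0.4·π_1 + 0.34·π_2 + 0.4·π_3
Solving with the normalization constraint gives π = (0.3613, 0.3774, 0.2614).
So the stationary probability of Junior is 0.2614.

0.2614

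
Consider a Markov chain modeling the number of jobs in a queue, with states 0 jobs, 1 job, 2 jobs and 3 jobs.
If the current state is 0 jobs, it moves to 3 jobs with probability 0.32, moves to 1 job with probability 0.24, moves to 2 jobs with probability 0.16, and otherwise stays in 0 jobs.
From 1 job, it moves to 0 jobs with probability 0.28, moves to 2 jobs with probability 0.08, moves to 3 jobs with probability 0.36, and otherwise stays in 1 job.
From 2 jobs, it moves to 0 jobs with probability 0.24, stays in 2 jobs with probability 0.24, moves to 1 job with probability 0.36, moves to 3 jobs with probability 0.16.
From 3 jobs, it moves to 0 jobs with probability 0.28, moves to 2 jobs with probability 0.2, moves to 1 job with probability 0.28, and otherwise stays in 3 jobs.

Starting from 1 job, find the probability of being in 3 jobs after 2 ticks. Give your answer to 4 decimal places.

0.2896

Propagate the distribution vector 2 ticks from 1 job.
After 0 ticks: (0.0000, 1.0000, 0.0000, 0.0000)
After 1 tick: (0.2800, 0.2800, 0.0800, 0.3600)
After 2 ticks: (0.2768, 0.2752, 0.1584, 0.2896)
P(in 3 jobs after 2 ticks) = 0.2896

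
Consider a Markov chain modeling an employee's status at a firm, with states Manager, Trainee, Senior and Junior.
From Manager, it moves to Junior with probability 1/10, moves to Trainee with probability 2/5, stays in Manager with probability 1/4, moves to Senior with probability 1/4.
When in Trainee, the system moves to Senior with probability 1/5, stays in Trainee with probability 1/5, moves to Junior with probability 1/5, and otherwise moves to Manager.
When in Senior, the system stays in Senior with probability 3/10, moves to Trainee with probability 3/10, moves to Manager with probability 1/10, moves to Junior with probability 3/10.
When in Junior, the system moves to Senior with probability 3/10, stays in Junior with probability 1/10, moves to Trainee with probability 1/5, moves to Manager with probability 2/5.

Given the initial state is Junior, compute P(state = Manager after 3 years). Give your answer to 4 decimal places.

Propagate the distribution vector 3 years from Junior.
After 0 years: (0.0000, 0.0000, 0.0000, 1.0000)
After 1 year: (0.4000, 0.2000, 0.3000, 0.1000)
After 2 years: (0.2500, 0.3100, 0.2600, 0.1800)
After 3 years: (0.2845, 0.2760, 0.2565, 0.1830)
P(in Manager after 3 years) = 0.2845

0.2845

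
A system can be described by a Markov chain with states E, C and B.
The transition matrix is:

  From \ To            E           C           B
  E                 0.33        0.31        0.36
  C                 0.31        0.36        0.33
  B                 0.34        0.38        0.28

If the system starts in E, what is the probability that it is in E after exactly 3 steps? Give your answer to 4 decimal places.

0.3262

Propagate the distribution vector 3 steps from E.
After 0 steps: (1.0000, 0.0000, 0.0000)
After 1 step: (0.3300, 0.3100, 0.3600)
After 2 steps: (0.3274, 0.3507, 0.3219)
After 3 steps: (0.3262, 0.3501, 0.3237)
P(in E after 3 steps) = 0.3262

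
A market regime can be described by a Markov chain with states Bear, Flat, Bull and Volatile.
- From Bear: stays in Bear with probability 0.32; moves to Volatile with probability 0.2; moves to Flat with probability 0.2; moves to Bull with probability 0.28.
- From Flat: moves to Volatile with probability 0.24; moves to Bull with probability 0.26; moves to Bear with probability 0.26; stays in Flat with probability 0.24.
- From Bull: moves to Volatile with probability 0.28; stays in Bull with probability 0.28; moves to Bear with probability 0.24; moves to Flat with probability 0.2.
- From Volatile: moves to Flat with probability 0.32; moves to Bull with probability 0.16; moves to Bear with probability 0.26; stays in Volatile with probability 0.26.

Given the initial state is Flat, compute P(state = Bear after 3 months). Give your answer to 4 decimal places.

0.2713

Propagate the distribution vector 3 months from Flat.
After 0 months: (0.0000, 1.0000, 0.0000, 0.0000)
After 1 month: (0.2600, 0.2400, 0.2600, 0.2400)
After 2 months: (0.2704, 0.2384, 0.2464, 0.2448)
After 3 months: (0.2713, 0.2389, 0.2459, 0.2439)
P(in Bear after 3 months) = 0.2713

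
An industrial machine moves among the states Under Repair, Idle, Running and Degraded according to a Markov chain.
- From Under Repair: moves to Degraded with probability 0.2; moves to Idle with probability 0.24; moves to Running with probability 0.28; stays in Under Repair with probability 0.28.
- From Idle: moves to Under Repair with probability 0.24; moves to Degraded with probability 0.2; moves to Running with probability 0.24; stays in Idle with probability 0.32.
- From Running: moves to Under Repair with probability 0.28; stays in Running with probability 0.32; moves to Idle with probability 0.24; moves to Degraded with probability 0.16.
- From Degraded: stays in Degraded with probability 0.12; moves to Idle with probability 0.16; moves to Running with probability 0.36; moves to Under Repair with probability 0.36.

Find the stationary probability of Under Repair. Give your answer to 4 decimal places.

Let the stationary distribution be π with π = πP and π_1 + π_2 + π_3 + π_4 = 1.
π_1 = 0.28·π_1 + 0.24·π_2 + 0.28·π_3 + 0.36·π_4
π_2 = 0.24·π_1 + 0.32·π_2 + 0.24·π_3 + 0.16·π_4
π_3 = 0.28·π_1 + 0.24·π_2 + 0.32·π_3 + 0.36·π_4
Solving with the normalization constraint gives π = (0.2841, 0.2457, 0.2959, 0.1742).
So the stationary probability of Under Repair is 0.2841.

0.2841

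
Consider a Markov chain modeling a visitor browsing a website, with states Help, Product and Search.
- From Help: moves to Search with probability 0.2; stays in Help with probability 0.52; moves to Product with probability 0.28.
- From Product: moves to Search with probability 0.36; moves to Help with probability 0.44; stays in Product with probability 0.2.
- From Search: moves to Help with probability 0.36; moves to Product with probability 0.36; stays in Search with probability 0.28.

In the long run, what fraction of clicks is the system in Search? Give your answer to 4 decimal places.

Let the stationary distribution be π with π = πP and π_1 + π_2 + π_3 = 1.
π_1 = 0.52·π_1 + 0.44·π_2 + 0.36·π_3
π_2 = 0.28·π_1 + 0.2·π_2 + 0.36·π_3
Solving with the normalization constraint gives π = (0.4551, 0.2790, 0.2659).
So the stationary probability of Search is 0.2659.

0.2659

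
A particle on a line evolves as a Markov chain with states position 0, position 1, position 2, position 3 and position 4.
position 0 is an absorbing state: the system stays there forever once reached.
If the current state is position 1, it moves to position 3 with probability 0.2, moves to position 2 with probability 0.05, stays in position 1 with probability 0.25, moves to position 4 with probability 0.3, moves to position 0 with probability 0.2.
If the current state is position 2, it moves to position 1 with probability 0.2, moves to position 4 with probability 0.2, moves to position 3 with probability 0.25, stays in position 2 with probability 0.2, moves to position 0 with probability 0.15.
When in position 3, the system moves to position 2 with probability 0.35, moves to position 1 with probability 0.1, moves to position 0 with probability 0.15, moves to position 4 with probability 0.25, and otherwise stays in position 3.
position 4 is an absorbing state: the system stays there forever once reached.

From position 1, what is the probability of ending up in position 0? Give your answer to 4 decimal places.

Let h(s) be the probability of absorption at position 0 starting from transient state s. Then h(position 0) = 1 and h(position 4) = 0. By first-step analysis:
h(position 1) = 0.2·1 + 0.25·h(position 1) + 0.05·h(position 2) + 0.2·h(position 3) + 0.3·0
h(position 2) = 0.15·1 + 0.2·h(position 1) + 0.2·h(position 2) + 0.25·h(position 3) + 0.2·0
h(position 3) = 0.15·1 + 0.1·h(position 1) + 0.35·h(position 2) + 0.15·h(position 3) + 0.25·0
Solving: h(position 1) = 0.3985, h(position 2) = 0.4096, h(position 3) = 0.3920.
Starting from position 1, the probability is 0.3985.

0.3985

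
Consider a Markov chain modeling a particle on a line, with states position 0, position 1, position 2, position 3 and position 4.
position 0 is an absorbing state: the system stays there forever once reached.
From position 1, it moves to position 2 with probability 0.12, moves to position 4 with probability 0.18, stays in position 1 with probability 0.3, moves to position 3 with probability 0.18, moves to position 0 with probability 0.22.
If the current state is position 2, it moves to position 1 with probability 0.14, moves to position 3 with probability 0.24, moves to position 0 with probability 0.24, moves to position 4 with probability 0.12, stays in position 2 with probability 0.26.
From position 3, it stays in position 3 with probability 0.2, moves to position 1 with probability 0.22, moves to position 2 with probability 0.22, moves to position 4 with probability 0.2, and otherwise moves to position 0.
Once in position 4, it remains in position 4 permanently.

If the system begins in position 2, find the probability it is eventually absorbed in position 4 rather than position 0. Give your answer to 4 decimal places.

0.4050

Let h(s) be the probability of absorption at position 4 starting from transient state s. Then h(position 4) = 1 and h(position 0) = 0. By first-step analysis:
h(position 1) = 0.22·0 + 0.3·h(position 1) + 0.12·h(position 2) + 0.18·h(position 3) + 0.18·1
h(position 2) = 0.24·0 + 0.14·h(position 1) + 0.26·h(position 2) + 0.24·h(position 3) + 0.12·1
h(position 3) = 0.16·0 + 0.22·h(position 1) + 0.22·h(position 2) + 0.2·h(position 3) + 0.2·1
Solving: h(position 1) = 0.4514, h(position 2) = 0.4050, h(position 3) = 0.4855.
Starting from position 2, the probability is 0.4050.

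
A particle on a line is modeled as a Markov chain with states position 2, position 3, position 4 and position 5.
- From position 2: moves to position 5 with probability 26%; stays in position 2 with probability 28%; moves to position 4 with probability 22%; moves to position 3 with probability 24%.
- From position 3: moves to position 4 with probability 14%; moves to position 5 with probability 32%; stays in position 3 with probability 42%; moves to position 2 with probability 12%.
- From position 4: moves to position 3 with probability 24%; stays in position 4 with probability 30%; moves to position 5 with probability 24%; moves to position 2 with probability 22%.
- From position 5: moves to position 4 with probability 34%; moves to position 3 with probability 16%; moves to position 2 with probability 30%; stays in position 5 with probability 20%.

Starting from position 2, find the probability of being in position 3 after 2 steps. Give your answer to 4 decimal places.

Propagate the distribution vector 2 steps from position 2.
After 0 steps: (1.0000, 0.0000, 0.0000, 0.0000)
After 1 step: (0.2800, 0.2400, 0.2200, 0.2600)
After 2 steps: (0.2336, 0.2624, 0.2496, 0.2544)
P(in position 3 after 2 steps) = 0.2624

0.2624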